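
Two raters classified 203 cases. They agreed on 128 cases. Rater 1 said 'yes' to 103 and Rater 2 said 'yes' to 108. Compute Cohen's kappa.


P_o = 128/203 = 0.630542
P_e = (103*108 + 100*95) / 41209 = 0.500473
kappa = (P_o - P_e) / (1 - P_e)
kappa = (0.630542 - 0.500473) / (1 - 0.500473)
kappa = 0.2604

0.2604


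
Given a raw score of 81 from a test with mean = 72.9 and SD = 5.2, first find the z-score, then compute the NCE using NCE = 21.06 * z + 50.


z = (X - mean) / SD = (81 - 72.9) / 5.2
z = 8.1 / 5.2
z = 1.5577
NCE = NCE = 21.06z + 50
Carry z at full precision (z = 8.1 / 5.2) into the conversion:
NCE = 21.06 * (8.1 / 5.2) + 50 = 170.586 / 5.2 + 50
NCE = 32.805 + 50
NCE = 82.805

82.805


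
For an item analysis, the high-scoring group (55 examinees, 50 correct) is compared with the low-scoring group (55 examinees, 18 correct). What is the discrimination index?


p_upper = 50/55 = 0.9091
p_lower = 18/55 = 0.3273
D = 0.9091 - 0.3273 = 0.5818

0.5818


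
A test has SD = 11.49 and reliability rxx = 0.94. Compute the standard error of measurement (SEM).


SEM = SD * sqrt(1 - rxx)
SEM = 11.49 * sqrt(1 - 0.94)
SEM = 11.49 * sqrt(0.06) = 11.49 * 0.244949
SEM = 2.8145

2.8145


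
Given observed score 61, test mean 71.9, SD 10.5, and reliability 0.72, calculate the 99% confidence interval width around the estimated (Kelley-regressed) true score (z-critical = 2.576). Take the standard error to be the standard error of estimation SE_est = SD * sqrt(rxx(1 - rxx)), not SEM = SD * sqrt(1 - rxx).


True score estimate = 0.72*61 + 0.28*71.9 = 64.052
SE_est = SD * sqrt(rxx * (1 - rxx)) = 10.5 * sqrt(0.72 * 0.28) = 10.5 * sqrt(0.2016) = 4.714488
CI = T_est +/- z * SE_est, so width = 2 * z * SE_est = 2 * 2.576 * 4.714488
Width = 24.289

24.289


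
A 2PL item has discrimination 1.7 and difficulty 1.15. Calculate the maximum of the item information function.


For 2PL, max info at theta = b = 1.15
I_max = a^2 / 4 = 1.7^2 / 4
= 2.89 / 4
I_max = 0.7225

0.7225


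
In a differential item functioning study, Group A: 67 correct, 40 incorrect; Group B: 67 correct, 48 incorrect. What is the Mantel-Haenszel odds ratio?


Odds_A = 67/40 = 1.675
Odds_B = 67/48 = 1.3958
OR = Odds_A / Odds_B = 1.675 / 1.3958
Exactly, OR = (67 * 48) / (40 * 67) = 3216 / 2680
OR = 1.2

1.2


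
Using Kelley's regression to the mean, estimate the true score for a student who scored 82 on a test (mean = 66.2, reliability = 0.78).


T_est = rxx * X + (1 - rxx) * mean
T_est = 0.78 * 82 + 0.22 * 66.2
T_est = 63.96 + 14.564
T_est = 78.524

78.524


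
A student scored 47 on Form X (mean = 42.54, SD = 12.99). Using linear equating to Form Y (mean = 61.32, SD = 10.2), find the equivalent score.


slope = SD_Y / SD_X = 10.2 / 12.99 ~ 0.7852
intercept = mean_Y - slope * mean_X = 61.32 - (10.2 / 12.99) * 42.54 ~ 27.9168
Y = slope * X + intercept. To avoid rounding drift from the rounded slope/intercept, evaluate the equivalent form Y = mean_Y + SD_Y * (X - mean_X) / SD_X at full precision:
Y = 61.32 + 10.2 * (47 - 42.54) / 12.99
Y = 61.32 + 10.2 * 4.46 / 12.99
Y = 61.32 + 45.492 / 12.99
Y = 61.32 + 3.5021
Y = 64.8221

64.8221


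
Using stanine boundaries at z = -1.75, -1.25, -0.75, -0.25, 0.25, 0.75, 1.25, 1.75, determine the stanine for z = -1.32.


Stanine boundaries: [-1.75, -1.25, -0.75, -0.25, 0.25, 0.75, 1.25, 1.75]
z = -1.32
Check each boundary:
  z >= -1.75 -> could be stanine 2
  z < -1.25
  z < -0.75
  z < -0.25
  z < 0.25
  z < 0.75
  z < 1.25
  z < 1.75
Highest qualifying boundary gives stanine = 2

2


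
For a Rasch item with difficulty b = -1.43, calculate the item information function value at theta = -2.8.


P = 1/(1+exp(-(-2.8--1.43))) = 0.2026
I = P*(1-P) = 0.2026 * 0.7974
I = 0.1616

0.1616


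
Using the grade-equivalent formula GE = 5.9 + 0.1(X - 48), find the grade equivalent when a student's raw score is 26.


raw - median = 26 - 48 = -22
slope * diff = 0.1 * -22 = -2.2
GE = 5.9 + -2.2
GE = 3.7

3.7


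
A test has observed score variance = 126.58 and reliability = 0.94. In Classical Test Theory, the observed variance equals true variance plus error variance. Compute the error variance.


var_true = rxx * var_obs = 0.94 * 126.58 = 118.9852
var_error = var_obs - var_true
var_error = 126.58 - 118.9852
var_error = 7.5948

7.5948


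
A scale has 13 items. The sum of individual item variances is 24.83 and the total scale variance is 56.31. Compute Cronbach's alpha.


alpha = (k/(k-1)) * (1 - sum(si^2)/s_total^2)
= (13/12) * (1 - 24.83/56.31)
alpha = 0.6056

0.6056


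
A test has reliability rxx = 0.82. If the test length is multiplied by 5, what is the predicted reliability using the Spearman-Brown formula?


r_new = (n * rxx) / (1 + (n-1) * rxx)
r_new = (5 * 0.82) / (1 + 4 * 0.82)
r_new = 4.1 / 4.28
r_new = 0.9579

0.9579


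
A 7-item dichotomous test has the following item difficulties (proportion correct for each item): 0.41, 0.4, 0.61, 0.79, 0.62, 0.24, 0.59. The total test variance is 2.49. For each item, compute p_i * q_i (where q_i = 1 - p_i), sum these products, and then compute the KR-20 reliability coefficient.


For each item, compute p_i * q_i:
  Item 1: 0.41 * 0.59 = 0.2419
  Item 2: 0.4 * 0.6 = 0.24
  Item 3: 0.61 * 0.39 = 0.2379
  Item 4: 0.79 * 0.21 = 0.1659
  Item 5: 0.62 * 0.38 = 0.2356
  Item 6: 0.24 * 0.76 = 0.1824
  Item 7: 0.59 * 0.41 = 0.2419
Sum(p_i * q_i) = 0.2419 + 0.24 + 0.2379 + 0.1659 + 0.2356 + 0.1824 + 0.2419 = 1.5456
KR-20 = (k/(k-1)) * (1 - Sum(p_i*q_i) / Var_total)
= (7/6) * (1 - 1.5456/2.49)
= 1.1667 * 0.3793
KR-20 = 0.4425

0.4425


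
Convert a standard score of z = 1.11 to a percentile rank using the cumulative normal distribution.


CDF(z) = 0.5 * (1 + erf(z/sqrt(2)))
erf(0.7849) = 0.733
CDF = 0.8665
Percentile rank = 0.8665 * 100 = 86.65

86.65


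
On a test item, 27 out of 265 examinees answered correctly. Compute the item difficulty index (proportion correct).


Item difficulty p = number correct / total examinees
p = 27 / 265
p = 0.1019

0.1019


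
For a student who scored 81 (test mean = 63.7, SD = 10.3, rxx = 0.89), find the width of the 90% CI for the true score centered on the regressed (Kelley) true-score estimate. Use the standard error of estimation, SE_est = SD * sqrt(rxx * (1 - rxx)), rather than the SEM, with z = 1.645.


True score estimate = 0.89*81 + 0.11*63.7 = 79.097
SE_est = SD * sqrt(rxx * (1 - rxx)) = 10.3 * sqrt(0.89 * 0.11) = 10.3 * sqrt(0.0979) = 3.222764
CI = T_est +/- z * SE_est, so width = 2 * z * SE_est = 2 * 1.645 * 3.222764
Width = 10.6029

10.6029


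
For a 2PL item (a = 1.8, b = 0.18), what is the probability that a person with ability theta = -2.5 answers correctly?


a*(theta - b) = 1.8 * (-2.5 - 0.18) = -4.824
exp(--4.824) = 124.4619
P = 1 / (1 + 124.4619)
P = 0.008

0.008


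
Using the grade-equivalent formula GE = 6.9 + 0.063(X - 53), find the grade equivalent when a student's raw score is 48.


raw - median = 48 - 53 = -5
slope * diff = 0.063 * -5 = -0.315
GE = 6.9 + -0.315
GE = 6.585

6.585


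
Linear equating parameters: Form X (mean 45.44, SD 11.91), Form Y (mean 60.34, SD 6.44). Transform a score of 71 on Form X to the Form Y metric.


slope = SD_Y / SD_X = 6.44 / 11.91 ~ 0.5407
intercept = mean_Y - slope * mean_X = 60.34 - (6.44 / 11.91) * 45.44 ~ 35.7696
Y = slope * X + intercept. To avoid rounding drift from the rounded slope/intercept, evaluate the equivalent form Y = mean_Y + SD_Y * (X - mean_X) / SD_X at full precision:
Y = 60.34 + 6.44 * (71 - 45.44) / 11.91
Y = 60.34 + 6.44 * 25.56 / 11.91
Y = 60.34 + 164.6064 / 11.91
Y = 60.34 + 13.8209
Y = 74.1609

74.1609


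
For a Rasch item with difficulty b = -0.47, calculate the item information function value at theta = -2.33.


P = 1/(1+exp(-(-2.33--0.47))) = 0.1347
I = P*(1-P) = 0.1347 * 0.8653
I = 0.1166

0.1166


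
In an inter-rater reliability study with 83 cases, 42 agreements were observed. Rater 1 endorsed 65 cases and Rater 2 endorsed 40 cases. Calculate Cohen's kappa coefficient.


P_o = 42/83 = 0.506024
P_e = (65*40 + 18*43) / 6889 = 0.489766
kappa = (P_o - P_e) / (1 - P_e)
kappa = (0.506024 - 0.489766) / (1 - 0.489766)
kappa = 0.0319

0.0319


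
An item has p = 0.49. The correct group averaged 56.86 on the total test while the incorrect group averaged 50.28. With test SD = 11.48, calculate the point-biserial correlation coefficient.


q = 1 - p = 0.51
rpb = ((M1 - M0) / SD) * sqrt(p * q)
rpb = ((56.86 - 50.28) / 11.48) * sqrt(0.49 * 0.51)
rpb = 0.2865

0.2865


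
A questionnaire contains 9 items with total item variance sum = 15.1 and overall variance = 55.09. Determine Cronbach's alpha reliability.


alpha = (k/(k-1)) * (1 - sum(si^2)/s_total^2)
= (9/8) * (1 - 15.1/55.09)
alpha = 0.8166

0.8166


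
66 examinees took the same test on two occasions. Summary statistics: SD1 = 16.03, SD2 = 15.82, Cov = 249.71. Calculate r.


r = cov(X,Y) / (SD_X * SD_Y)
r = 249.71 / (16.03 * 15.82)
r = 249.71 / 253.5946
r = 0.9847

0.9847


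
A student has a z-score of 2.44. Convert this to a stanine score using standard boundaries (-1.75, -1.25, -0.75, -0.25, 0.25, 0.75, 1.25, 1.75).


Stanine boundaries: [-1.75, -1.25, -0.75, -0.25, 0.25, 0.75, 1.25, 1.75]
z = 2.44
Check each boundary:
  z >= -1.75 -> could be stanine 2
  z >= -1.25 -> could be stanine 3
  z >= -0.75 -> could be stanine 4
  z >= -0.25 -> could be stanine 5
  z >= 0.25 -> could be stanine 6
  z >= 0.75 -> could be stanine 7
  z >= 1.25 -> could be stanine 8
  z >= 1.75 -> could be stanine 9
Highest qualifying boundary gives stanine = 9

9


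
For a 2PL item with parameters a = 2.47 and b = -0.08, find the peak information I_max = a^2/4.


For 2PL, max info at theta = b = -0.08
I_max = a^2 / 4 = 2.47^2 / 4
= 6.1009 / 4
I_max = 1.5252

1.5252


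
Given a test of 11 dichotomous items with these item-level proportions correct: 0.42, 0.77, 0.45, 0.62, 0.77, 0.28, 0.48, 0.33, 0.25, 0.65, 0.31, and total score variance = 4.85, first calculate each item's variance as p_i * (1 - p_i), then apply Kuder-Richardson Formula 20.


For each item, compute p_i * q_i:
  Item 1: 0.42 * 0.58 = 0.2436
  Item 2: 0.77 * 0.23 = 0.1771
  Item 3: 0.45 * 0.55 = 0.2475
  Item 4: 0.62 * 0.38 = 0.2356
  Item 5: 0.77 * 0.23 = 0.1771
  Item 6: 0.28 * 0.72 = 0.2016
  Item 7: 0.48 * 0.52 = 0.2496
  Item 8: 0.33 * 0.67 = 0.2211
  Item 9: 0.25 * 0.75 = 0.1875
  Item 10: 0.65 * 0.35 = 0.2275
  Item 11: 0.31 * 0.69 = 0.2139
Sum(p_i * q_i) = 0.2436 + 0.1771 + 0.2475 + 0.2356 + 0.1771 + 0.2016 + 0.2496 + 0.2211 + 0.1875 + 0.2275 + 0.2139 = 2.3821
KR-20 = (k/(k-1)) * (1 - Sum(p_i*q_i) / Var_total)
= (11/10) * (1 - 2.3821/4.85)
= 1.1 * 0.5088
KR-20 = 0.5597

0.5597


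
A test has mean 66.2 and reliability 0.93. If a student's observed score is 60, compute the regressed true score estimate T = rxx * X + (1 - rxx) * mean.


T_est = rxx * X + (1 - rxx) * mean
T_est = 0.93 * 60 + 0.07 * 66.2
T_est = 55.8 + 4.634
T_est = 60.434

60.434


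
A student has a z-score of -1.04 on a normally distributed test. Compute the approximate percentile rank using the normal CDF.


CDF(z) = 0.5 * (1 + erf(z/sqrt(2)))
erf(-0.7354) = -0.7017
CDF = 0.1492
Percentile rank = 0.1492 * 100 = 14.92

14.92


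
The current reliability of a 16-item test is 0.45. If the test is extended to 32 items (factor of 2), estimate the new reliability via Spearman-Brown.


r_new = (n * rxx) / (1 + (n-1) * rxx)
r_new = (2 * 0.45) / (1 + 1 * 0.45)
r_new = 0.9 / 1.45
r_new = 0.6207

0.6207


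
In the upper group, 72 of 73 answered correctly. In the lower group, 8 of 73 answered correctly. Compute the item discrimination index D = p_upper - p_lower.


p_upper = 72/73 = 0.9863
p_lower = 8/73 = 0.1096
D = 0.9863 - 0.1096 = 0.8767

0.8767


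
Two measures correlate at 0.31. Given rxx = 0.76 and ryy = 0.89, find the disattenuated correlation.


r_corrected = rxy / sqrt(rxx * ryy)
= 0.31 / sqrt(0.76 * 0.89)
= 0.31 / sqrt(0.6764)
= 0.31 / 0.822435
r_corrected = 0.3769

0.3769


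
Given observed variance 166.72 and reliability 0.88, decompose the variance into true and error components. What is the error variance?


var_true = rxx * var_obs = 0.88 * 166.72 = 146.7136
var_error = var_obs - var_true
var_error = 166.72 - 146.7136
var_error = 20.0064

20.0064


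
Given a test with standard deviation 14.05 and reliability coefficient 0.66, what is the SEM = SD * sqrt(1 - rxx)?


SEM = SD * sqrt(1 - rxx)
SEM = 14.05 * sqrt(1 - 0.66)
SEM = 14.05 * sqrt(0.34) = 14.05 * 0.583095
SEM = 8.1925

8.1925


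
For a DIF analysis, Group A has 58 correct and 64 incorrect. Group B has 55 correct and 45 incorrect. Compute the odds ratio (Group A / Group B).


Odds_A = 58/64 = 0.9062
Odds_B = 55/45 = 1.2222
OR = Odds_A / Odds_B = 0.9062 / 1.2222
Exactly, OR = (58 * 45) / (64 * 55) = 2610 / 3520
OR = 0.7415

0.7415


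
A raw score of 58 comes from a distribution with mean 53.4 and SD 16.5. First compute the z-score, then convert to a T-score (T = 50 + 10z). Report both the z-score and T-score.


z = (X - mean) / SD = (58 - 53.4) / 16.5
z = 4.6 / 16.5
z = 0.2788
T-score = T = 50 + 10z
Carry z at full precision (z = 4.6 / 16.5) into the conversion:
T-score = 50 + 10 * (4.6 / 16.5) = 50 + 46 / 16.5
T-score = 50 + 2.7879
T-score = 52.7879

52.7879


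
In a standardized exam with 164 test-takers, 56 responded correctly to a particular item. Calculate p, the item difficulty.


Item difficulty p = number correct / total examinees
p = 56 / 164
p = 0.3415

0.3415


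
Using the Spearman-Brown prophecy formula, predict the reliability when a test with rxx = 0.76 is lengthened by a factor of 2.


r_new = (n * rxx) / (1 + (n-1) * rxx)
r_new = (2 * 0.76) / (1 + 1 * 0.76)
r_new = 1.52 / 1.76
r_new = 0.8636

0.8636


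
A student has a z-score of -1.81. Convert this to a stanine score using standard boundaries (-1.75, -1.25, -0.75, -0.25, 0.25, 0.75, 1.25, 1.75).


Stanine boundaries: [-1.75, -1.25, -0.75, -0.25, 0.25, 0.75, 1.25, 1.75]
z = -1.81
Check each boundary:
  z < -1.75
  z < -1.25
  z < -0.75
  z < -0.25
  z < 0.25
  z < 0.75
  z < 1.25
  z < 1.75
Highest qualifying boundary gives stanine = 1

1


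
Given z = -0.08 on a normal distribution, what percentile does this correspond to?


CDF(z) = 0.5 * (1 + erf(z/sqrt(2)))
erf(-0.0566) = -0.0638
CDF = 0.4681
Percentile rank = 0.4681 * 100 = 46.81

46.81


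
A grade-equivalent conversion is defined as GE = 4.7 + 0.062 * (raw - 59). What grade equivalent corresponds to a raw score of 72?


raw - median = 72 - 59 = 13
slope * diff = 0.062 * 13 = 0.806
GE = 4.7 + 0.806
GE = 5.506

5.506


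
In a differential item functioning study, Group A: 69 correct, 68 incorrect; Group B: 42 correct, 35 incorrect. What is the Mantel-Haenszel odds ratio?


Odds_A = 69/68 = 1.0147
Odds_B = 42/35 = 1.2
OR = Odds_A / Odds_B = 1.0147 / 1.2
Exactly, OR = (69 * 35) / (68 * 42) = 2415 / 2856
OR = 0.8456

0.8456


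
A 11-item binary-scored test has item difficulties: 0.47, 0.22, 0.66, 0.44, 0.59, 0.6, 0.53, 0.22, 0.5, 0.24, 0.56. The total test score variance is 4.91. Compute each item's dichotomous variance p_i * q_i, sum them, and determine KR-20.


For each item, compute p_i * q_i:
  Item 1: 0.47 * 0.53 = 0.2491
  Item 2: 0.22 * 0.78 = 0.1716
  Item 3: 0.66 * 0.34 = 0.2244
  Item 4: 0.44 * 0.56 = 0.2464
  Item 5: 0.59 * 0.41 = 0.2419
  Item 6: 0.6 * 0.4 = 0.24
  Item 7: 0.53 * 0.47 = 0.2491
  Item 8: 0.22 * 0.78 = 0.1716
  Item 9: 0.5 * 0.5 = 0.25
  Item 10: 0.24 * 0.76 = 0.1824
  Item 11: 0.56 * 0.44 = 0.2464
Sum(p_i * q_i) = 0.2491 + 0.1716 + 0.2244 + 0.2464 + 0.2419 + 0.24 + 0.2491 + 0.1716 + 0.25 + 0.1824 + 0.2464 = 2.4729
KR-20 = (k/(k-1)) * (1 - Sum(p_i*q_i) / Var_total)
= (11/10) * (1 - 2.4729/4.91)
= 1.1 * 0.4964
KR-20 = 0.546

0.546


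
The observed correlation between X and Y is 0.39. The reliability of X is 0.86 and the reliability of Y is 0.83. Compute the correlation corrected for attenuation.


r_corrected = rxy / sqrt(rxx * ryy)
= 0.39 / sqrt(0.86 * 0.83)
= 0.39 / sqrt(0.7138)
= 0.39 / 0.844867
r_corrected = 0.4616

0.4616


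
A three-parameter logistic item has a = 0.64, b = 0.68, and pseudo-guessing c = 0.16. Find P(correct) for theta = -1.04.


logit = 0.64*(-1.04 - 0.68) = -1.1008
P* = 1/(1 + exp(--1.1008)) = 0.2496
P = 0.16 + (1 - 0.16) * 0.2496
P = 0.3697

0.3697


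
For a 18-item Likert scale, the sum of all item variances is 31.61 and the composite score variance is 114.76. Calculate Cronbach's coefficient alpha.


alpha = (k/(k-1)) * (1 - sum(si^2)/s_total^2)
= (18/17) * (1 - 31.61/114.76)
alpha = 0.7672

0.7672


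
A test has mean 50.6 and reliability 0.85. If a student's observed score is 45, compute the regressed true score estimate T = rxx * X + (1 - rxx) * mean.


T_est = rxx * X + (1 - rxx) * mean
T_est = 0.85 * 45 + 0.15 * 50.6
T_est = 38.25 + 7.59
T_est = 45.84

45.84


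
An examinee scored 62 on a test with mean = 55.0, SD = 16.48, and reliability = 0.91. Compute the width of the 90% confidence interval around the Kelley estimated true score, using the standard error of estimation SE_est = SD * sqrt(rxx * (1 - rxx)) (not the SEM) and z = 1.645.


True score estimate = 0.91*62 + 0.09*55.0 = 61.37
SE_est = SD * sqrt(rxx * (1 - rxx)) = 16.48 * sqrt(0.91 * 0.09) = 16.48 * sqrt(0.0819) = 4.716275
CI = T_est +/- z * SE_est, so width = 2 * z * SE_est = 2 * 1.645 * 4.716275
Width = 15.5165

15.5165


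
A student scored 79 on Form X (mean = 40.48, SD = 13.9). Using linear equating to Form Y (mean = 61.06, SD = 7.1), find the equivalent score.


slope = SD_Y / SD_X = 7.1 / 13.9 ~ 0.5108
intercept = mean_Y - slope * mean_X = 61.06 - (7.1 / 13.9) * 40.48 ~ 40.3832
Y = slope * X + intercept. To avoid rounding drift from the rounded slope/intercept, evaluate the equivalent form Y = mean_Y + SD_Y * (X - mean_X) / SD_X at full precision:
Y = 61.06 + 7.1 * (79 - 40.48) / 13.9
Y = 61.06 + 7.1 * 38.52 / 13.9
Y = 61.06 + 273.492 / 13.9
Y = 61.06 + 19.6757
Y = 80.7357

80.7357


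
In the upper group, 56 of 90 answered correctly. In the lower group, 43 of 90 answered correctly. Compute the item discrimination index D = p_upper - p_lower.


p_upper = 56/90 = 0.6222
p_lower = 43/90 = 0.4778
D = 0.6222 - 0.4778 = 0.1444

0.1444


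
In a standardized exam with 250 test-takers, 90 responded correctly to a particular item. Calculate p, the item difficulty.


Item difficulty p = number correct / total examinees
p = 90 / 250
p = 0.36

0.36


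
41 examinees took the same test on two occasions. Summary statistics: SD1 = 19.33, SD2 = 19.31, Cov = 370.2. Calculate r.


r = cov(X,Y) / (SD_X * SD_Y)
r = 370.2 / (19.33 * 19.31)
r = 370.2 / 373.2623
r = 0.9918

0.9918


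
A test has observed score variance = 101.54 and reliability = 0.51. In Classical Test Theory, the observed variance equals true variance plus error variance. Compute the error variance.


var_true = rxx * var_obs = 0.51 * 101.54 = 51.7854
var_error = var_obs - var_true
var_error = 101.54 - 51.7854
var_error = 49.7546

49.7546


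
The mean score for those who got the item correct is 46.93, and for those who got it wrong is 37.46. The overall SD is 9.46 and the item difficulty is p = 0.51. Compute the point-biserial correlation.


q = 1 - p = 0.49
rpb = ((M1 - M0) / SD) * sqrt(p * q)
rpb = ((46.93 - 37.46) / 9.46) * sqrt(0.51 * 0.49)
rpb = 0.5004

0.5004


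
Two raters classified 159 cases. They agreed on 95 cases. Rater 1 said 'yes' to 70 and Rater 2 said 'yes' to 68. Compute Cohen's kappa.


P_o = 95/159 = 0.597484
P_e = (70*68 + 89*91) / 25281 = 0.508643
kappa = (P_o - P_e) / (1 - P_e)
kappa = (0.597484 - 0.508643) / (1 - 0.508643)
kappa = 0.1808

0.1808


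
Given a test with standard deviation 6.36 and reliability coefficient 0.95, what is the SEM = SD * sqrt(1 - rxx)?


SEM = SD * sqrt(1 - rxx)
SEM = 6.36 * sqrt(1 - 0.95)
SEM = 6.36 * sqrt(0.05) = 6.36 * 0.223607
SEM = 1.4221

1.4221


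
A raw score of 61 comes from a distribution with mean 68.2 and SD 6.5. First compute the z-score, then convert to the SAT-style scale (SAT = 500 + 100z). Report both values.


z = (X - mean) / SD = (61 - 68.2) / 6.5
z = -7.2 / 6.5
z = -1.1077
SAT-scale = SAT = 500 + 100z
Carry z at full precision (z = -7.2 / 6.5) into the conversion:
SAT-scale = 500 + 100 * (-7.2 / 6.5) = 500 + -720 / 6.5
SAT-scale = 500 + -110.7692
SAT-scale = 389.2308

389.2308


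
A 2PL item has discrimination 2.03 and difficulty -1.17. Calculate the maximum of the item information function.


For 2PL, max info at theta = b = -1.17
I_max = a^2 / 4 = 2.03^2 / 4
= 4.1209 / 4
I_max = 1.0302

1.0302


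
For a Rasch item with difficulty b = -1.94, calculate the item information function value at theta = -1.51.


P = 1/(1+exp(-(-1.51--1.94))) = 0.6059
I = P*(1-P) = 0.6059 * 0.3941
I = 0.2388

0.2388


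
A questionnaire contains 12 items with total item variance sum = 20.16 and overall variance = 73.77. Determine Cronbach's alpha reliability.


alpha = (k/(k-1)) * (1 - sum(si^2)/s_total^2)
= (12/11) * (1 - 20.16/73.77)
alpha = 0.7928

0.7928


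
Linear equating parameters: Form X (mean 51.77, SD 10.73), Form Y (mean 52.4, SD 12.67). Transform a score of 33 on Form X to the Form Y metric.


slope = SD_Y / SD_X = 12.67 / 10.73 ~ 1.1808
intercept = mean_Y - slope * mean_X = 52.4 - (12.67 / 10.73) * 51.77 ~ -8.7301
Y = slope * X + intercept. To avoid rounding drift from the rounded slope/intercept, evaluate the equivalent form Y = mean_Y + SD_Y * (X - mean_X) / SD_X at full precision:
Y = 52.4 + 12.67 * (33 - 51.77) / 10.73
Y = 52.4 - 12.67 * 18.77 / 10.73
Y = 52.4 - 237.8159 / 10.73
Y = 52.4 - 22.1636
Y = 30.2364

30.2364


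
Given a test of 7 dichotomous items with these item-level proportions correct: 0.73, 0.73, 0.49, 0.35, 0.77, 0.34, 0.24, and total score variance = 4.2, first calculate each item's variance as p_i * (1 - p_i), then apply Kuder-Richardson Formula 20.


For each item, compute p_i * q_i:
  Item 1: 0.73 * 0.27 = 0.1971
  Item 2: 0.73 * 0.27 = 0.1971
  Item 3: 0.49 * 0.51 = 0.2499
  Item 4: 0.35 * 0.65 = 0.2275
  Item 5: 0.77 * 0.23 = 0.1771
  Item 6: 0.34 * 0.66 = 0.2244
  Item 7: 0.24 * 0.76 = 0.1824
Sum(p_i * q_i) = 0.1971 + 0.1971 + 0.2499 + 0.2275 + 0.1771 + 0.2244 + 0.1824 = 1.4555
KR-20 = (k/(k-1)) * (1 - Sum(p_i*q_i) / Var_total)
= (7/6) * (1 - 1.4555/4.2)
= 1.1667 * 0.6535
KR-20 = 0.7624

0.7624


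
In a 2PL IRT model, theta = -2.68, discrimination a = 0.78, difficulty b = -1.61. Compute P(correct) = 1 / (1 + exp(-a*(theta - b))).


a*(theta - b) = 0.78 * (-2.68 - -1.61) = -0.8346
exp(--0.8346) = 2.3039
P = 1 / (1 + 2.3039)
P = 0.3027

0.3027


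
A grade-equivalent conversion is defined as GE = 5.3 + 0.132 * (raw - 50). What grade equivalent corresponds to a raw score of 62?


raw - median = 62 - 50 = 12
slope * diff = 0.132 * 12 = 1.584
GE = 5.3 + 1.584
GE = 6.884

6.884


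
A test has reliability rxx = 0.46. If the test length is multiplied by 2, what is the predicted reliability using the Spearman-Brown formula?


r_new = (n * rxx) / (1 + (n-1) * rxx)
r_new = (2 * 0.46) / (1 + 1 * 0.46)
r_new = 0.92 / 1.46
r_new = 0.6301

0.6301


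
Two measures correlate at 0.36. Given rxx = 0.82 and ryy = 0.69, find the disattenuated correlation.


r_corrected = rxy / sqrt(rxx * ryy)
= 0.36 / sqrt(0.82 * 0.69)
= 0.36 / sqrt(0.5658)
= 0.36 / 0.752197
r_corrected = 0.4786

0.4786


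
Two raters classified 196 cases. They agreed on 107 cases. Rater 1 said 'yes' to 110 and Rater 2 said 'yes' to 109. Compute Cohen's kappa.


P_o = 107/196 = 0.545918
P_e = (110*109 + 86*87) / 38416 = 0.506872
kappa = (P_o - P_e) / (1 - P_e)
kappa = (0.545918 - 0.506872) / (1 - 0.506872)
kappa = 0.0792

0.0792


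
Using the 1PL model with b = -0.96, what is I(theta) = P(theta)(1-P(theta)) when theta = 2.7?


P = 1/(1+exp(-(2.7--0.96))) = 0.9749
I = P*(1-P) = 0.9749 * 0.0251
I = 0.0245

0.0245


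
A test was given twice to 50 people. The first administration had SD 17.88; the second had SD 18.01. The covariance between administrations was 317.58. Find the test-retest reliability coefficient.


r = cov(X,Y) / (SD_X * SD_Y)
r = 317.58 / (17.88 * 18.01)
r = 317.58 / 322.0188
r = 0.9862

0.9862


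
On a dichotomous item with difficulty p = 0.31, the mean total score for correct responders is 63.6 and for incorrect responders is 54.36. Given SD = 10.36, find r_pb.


q = 1 - p = 0.69
rpb = ((M1 - M0) / SD) * sqrt(p * q)
rpb = ((63.6 - 54.36) / 10.36) * sqrt(0.31 * 0.69)
rpb = 0.4125

0.4125


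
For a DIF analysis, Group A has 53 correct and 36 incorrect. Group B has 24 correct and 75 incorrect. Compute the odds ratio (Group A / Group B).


Odds_A = 53/36 = 1.4722
Odds_B = 24/75 = 0.32
OR = Odds_A / Odds_B = 1.4722 / 0.32
Exactly, OR = (53 * 75) / (36 * 24) = 3975 / 864
OR = 4.6007

4.6007


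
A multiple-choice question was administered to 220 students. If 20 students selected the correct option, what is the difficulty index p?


Item difficulty p = number correct / total examinees
p = 20 / 220
p = 0.0909

0.0909


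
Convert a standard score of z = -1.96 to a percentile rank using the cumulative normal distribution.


CDF(z) = 0.5 * (1 + erf(z/sqrt(2)))
erf(-1.3859) = -0.95
CDF = 0.025
Percentile rank = 0.025 * 100 = 2.5

2.5


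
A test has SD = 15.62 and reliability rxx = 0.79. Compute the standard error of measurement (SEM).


SEM = SD * sqrt(1 - rxx)
SEM = 15.62 * sqrt(1 - 0.79)
SEM = 15.62 * sqrt(0.21) = 15.62 * 0.458258
SEM = 7.158

7.158


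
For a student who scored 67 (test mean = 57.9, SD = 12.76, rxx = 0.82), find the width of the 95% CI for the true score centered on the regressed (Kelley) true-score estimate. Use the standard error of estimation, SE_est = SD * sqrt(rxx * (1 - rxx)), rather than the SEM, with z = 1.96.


True score estimate = 0.82*67 + 0.18*57.9 = 65.362
SE_est = SD * sqrt(rxx * (1 - rxx)) = 12.76 * sqrt(0.82 * 0.18) = 12.76 * sqrt(0.1476) = 4.902232
CI = T_est +/- z * SE_est, so width = 2 * z * SE_est = 2 * 1.96 * 4.902232
Width = 19.2167

19.2167


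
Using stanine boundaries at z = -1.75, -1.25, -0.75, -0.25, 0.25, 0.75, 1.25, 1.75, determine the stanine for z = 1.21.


Stanine boundaries: [-1.75, -1.25, -0.75, -0.25, 0.25, 0.75, 1.25, 1.75]
z = 1.21
Check each boundary:
  z >= -1.75 -> could be stanine 2
  z >= -1.25 -> could be stanine 3
  z >= -0.75 -> could be stanine 4
  z >= -0.25 -> could be stanine 5
  z >= 0.25 -> could be stanine 6
  z >= 0.75 -> could be stanine 7
  z < 1.25
  z < 1.75
Highest qualifying boundary gives stanine = 7

7


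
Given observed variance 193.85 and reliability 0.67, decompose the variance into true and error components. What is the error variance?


var_true = rxx * var_obs = 0.67 * 193.85 = 129.8795
var_error = var_obs - var_true
var_error = 193.85 - 129.8795
var_error = 63.9705

63.9705


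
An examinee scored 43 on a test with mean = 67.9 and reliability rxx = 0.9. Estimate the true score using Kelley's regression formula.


T_est = rxx * X + (1 - rxx) * mean
T_est = 0.9 * 43 + 0.1 * 67.9
T_est = 38.7 + 6.79
T_est = 45.49

45.49


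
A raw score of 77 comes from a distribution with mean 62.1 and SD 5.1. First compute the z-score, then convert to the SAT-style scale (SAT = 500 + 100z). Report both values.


z = (X - mean) / SD = (77 - 62.1) / 5.1
z = 14.9 / 5.1
z = 2.9216
SAT-scale = SAT = 500 + 100z
Carry z at full precision (z = 14.9 / 5.1) into the conversion:
SAT-scale = 500 + 100 * (14.9 / 5.1) = 500 + 1490 / 5.1
SAT-scale = 500 + 292.1569
SAT-scale = 792.1569

792.1569


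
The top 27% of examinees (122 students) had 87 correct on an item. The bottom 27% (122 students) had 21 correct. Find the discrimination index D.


p_upper = 87/122 = 0.7131
p_lower = 21/122 = 0.1721
D = 0.7131 - 0.1721 = 0.541

0.541


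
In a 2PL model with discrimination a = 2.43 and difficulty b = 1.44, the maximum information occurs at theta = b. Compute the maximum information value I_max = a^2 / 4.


For 2PL, max info at theta = b = 1.44
I_max = a^2 / 4 = 2.43^2 / 4
= 5.9049 / 4
I_max = 1.4762

1.4762


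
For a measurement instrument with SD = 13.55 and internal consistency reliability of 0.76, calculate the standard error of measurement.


SEM = SD * sqrt(1 - rxx)
SEM = 13.55 * sqrt(1 - 0.76)
SEM = 13.55 * sqrt(0.24) = 13.55 * 0.489898
SEM = 6.6381

6.6381


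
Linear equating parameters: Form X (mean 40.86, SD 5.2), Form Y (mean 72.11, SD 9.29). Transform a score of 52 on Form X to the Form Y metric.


slope = SD_Y / SD_X = 9.29 / 5.2 ~ 1.7865
intercept = mean_Y - slope * mean_X = 72.11 - (9.29 / 5.2) * 40.86 ~ -0.888
Y = slope * X + intercept. To avoid rounding drift from the rounded slope/intercept, evaluate the equivalent form Y = mean_Y + SD_Y * (X - mean_X) / SD_X at full precision:
Y = 72.11 + 9.29 * (52 - 40.86) / 5.2
Y = 72.11 + 9.29 * 11.14 / 5.2
Y = 72.11 + 103.4906 / 5.2
Y = 72.11 + 19.902
Y = 92.012

92.012


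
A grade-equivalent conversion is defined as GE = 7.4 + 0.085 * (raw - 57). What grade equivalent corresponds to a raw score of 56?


raw - median = 56 - 57 = -1
slope * diff = 0.085 * -1 = -0.085
GE = 7.4 + -0.085
GE = 7.315

7.315


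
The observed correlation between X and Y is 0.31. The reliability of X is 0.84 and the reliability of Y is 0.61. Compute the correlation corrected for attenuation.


r_corrected = rxy / sqrt(rxx * ryy)
= 0.31 / sqrt(0.84 * 0.61)
= 0.31 / sqrt(0.5124)
= 0.31 / 0.715821
r_corrected = 0.4331

0.4331


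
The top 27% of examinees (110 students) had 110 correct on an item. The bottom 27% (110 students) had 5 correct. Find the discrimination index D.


p_upper = 110/110 = 1.0
p_lower = 5/110 = 0.0455
D = 1.0 - 0.0455 = 0.9545

0.9545


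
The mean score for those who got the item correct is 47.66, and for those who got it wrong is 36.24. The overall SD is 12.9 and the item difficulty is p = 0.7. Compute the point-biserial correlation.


q = 1 - p = 0.3
rpb = ((M1 - M0) / SD) * sqrt(p * q)
rpb = ((47.66 - 36.24) / 12.9) * sqrt(0.7 * 0.3)
rpb = 0.4057

0.4057


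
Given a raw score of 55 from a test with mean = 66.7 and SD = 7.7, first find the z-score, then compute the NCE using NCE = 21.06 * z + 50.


z = (X - mean) / SD = (55 - 66.7) / 7.7
z = -11.7 / 7.7
z = -1.5195
NCE = NCE = 21.06z + 50
Carry z at full precision (z = -11.7 / 7.7) into the conversion:
NCE = 21.06 * (-11.7 / 7.7) + 50 = -246.402 / 7.7 + 50
NCE = -32.0003 + 50
NCE = 17.9997

17.9997


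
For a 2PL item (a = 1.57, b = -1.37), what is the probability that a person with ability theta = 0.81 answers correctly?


a*(theta - b) = 1.57 * (0.81 - -1.37) = 3.4226
exp(-3.4226) = 0.0326
P = 1 / (1 + 0.0326)
P = 0.9684

0.9684


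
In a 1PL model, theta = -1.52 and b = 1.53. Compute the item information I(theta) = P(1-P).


P = 1/(1+exp(-(-1.52-1.53))) = 0.0452
I = P*(1-P) = 0.0452 * 0.9548
I = 0.0432

0.0432


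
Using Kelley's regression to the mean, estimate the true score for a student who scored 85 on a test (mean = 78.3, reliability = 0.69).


T_est = rxx * X + (1 - rxx) * mean
T_est = 0.69 * 85 + 0.31 * 78.3
T_est = 58.65 + 24.273
T_est = 82.923

82.923


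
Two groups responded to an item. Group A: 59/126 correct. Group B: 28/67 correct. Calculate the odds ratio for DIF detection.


Odds_A = 59/67 = 0.8806
Odds_B = 28/39 = 0.7179
OR = Odds_A / Odds_B = 0.8806 / 0.7179
Exactly, OR = (59 * 39) / (67 * 28) = 2301 / 1876
OR = 1.2265

1.2265


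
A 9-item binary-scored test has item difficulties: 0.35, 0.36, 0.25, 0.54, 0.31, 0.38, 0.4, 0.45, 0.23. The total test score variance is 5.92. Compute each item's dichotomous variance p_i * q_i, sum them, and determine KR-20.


For each item, compute p_i * q_i:
  Item 1: 0.35 * 0.65 = 0.2275
  Item 2: 0.36 * 0.64 = 0.2304
  Item 3: 0.25 * 0.75 = 0.1875
  Item 4: 0.54 * 0.46 = 0.2484
  Item 5: 0.31 * 0.69 = 0.2139
  Item 6: 0.38 * 0.62 = 0.2356
  Item 7: 0.4 * 0.6 = 0.24
  Item 8: 0.45 * 0.55 = 0.2475
  Item 9: 0.23 * 0.77 = 0.1771
Sum(p_i * q_i) = 0.2275 + 0.2304 + 0.1875 + 0.2484 + 0.2139 + 0.2356 + 0.24 + 0.2475 + 0.1771 = 2.0079
KR-20 = (k/(k-1)) * (1 - Sum(p_i*q_i) / Var_total)
= (9/8) * (1 - 2.0079/5.92)
= 1.125 * 0.6608
KR-20 = 0.7434

0.7434


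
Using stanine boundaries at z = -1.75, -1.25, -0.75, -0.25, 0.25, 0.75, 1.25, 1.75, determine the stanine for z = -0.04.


Stanine boundaries: [-1.75, -1.25, -0.75, -0.25, 0.25, 0.75, 1.25, 1.75]
z = -0.04
Check each boundary:
  z >= -1.75 -> could be stanine 2
  z >= -1.25 -> could be stanine 3
  z >= -0.75 -> could be stanine 4
  z >= -0.25 -> could be stanine 5
  z < 0.25
  z < 0.75
  z < 1.25
  z < 1.75
Highest qualifying boundary gives stanine = 5

5


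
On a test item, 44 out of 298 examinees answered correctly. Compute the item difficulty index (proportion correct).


Item difficulty p = number correct / total examinees
p = 44 / 298
p = 0.1477

0.1477


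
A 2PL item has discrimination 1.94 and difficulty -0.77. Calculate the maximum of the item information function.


For 2PL, max info at theta = b = -0.77
I_max = a^2 / 4 = 1.94^2 / 4
= 3.7636 / 4
I_max = 0.9409

0.9409


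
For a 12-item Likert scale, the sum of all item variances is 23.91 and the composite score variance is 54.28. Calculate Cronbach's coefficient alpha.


alpha = (k/(k-1)) * (1 - sum(si^2)/s_total^2)
= (12/11) * (1 - 23.91/54.28)
alpha = 0.6104

0.6104


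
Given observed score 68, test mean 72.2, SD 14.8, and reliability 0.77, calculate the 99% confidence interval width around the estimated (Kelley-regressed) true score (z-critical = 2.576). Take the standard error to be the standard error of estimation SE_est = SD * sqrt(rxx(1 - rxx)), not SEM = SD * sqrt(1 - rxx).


True score estimate = 0.77*68 + 0.23*72.2 = 68.966
SE_est = SD * sqrt(rxx * (1 - rxx)) = 14.8 * sqrt(0.77 * 0.23) = 14.8 * sqrt(0.1771) = 6.228321
CI = T_est +/- z * SE_est, so width = 2 * z * SE_est = 2 * 2.576 * 6.228321
Width = 32.0883

32.0883


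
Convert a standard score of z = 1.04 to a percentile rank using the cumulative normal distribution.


CDF(z) = 0.5 * (1 + erf(z/sqrt(2)))
erf(0.7354) = 0.7017
CDF = 0.8508
Percentile rank = 0.8508 * 100 = 85.08

85.08


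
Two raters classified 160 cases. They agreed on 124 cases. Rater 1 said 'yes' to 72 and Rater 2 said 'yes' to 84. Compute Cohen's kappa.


P_o = 124/160 = 0.775
P_e = (72*84 + 88*76) / 25600 = 0.4975
kappa = (P_o - P_e) / (1 - P_e)
kappa = (0.775 - 0.4975) / (1 - 0.4975)
kappa = 0.5522

0.5522


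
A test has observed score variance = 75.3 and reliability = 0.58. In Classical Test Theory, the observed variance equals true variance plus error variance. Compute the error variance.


var_true = rxx * var_obs = 0.58 * 75.3 = 43.674
var_error = var_obs - var_true
var_error = 75.3 - 43.674
var_error = 31.626

31.626


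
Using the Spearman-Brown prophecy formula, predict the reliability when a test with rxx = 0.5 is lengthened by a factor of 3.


r_new = (n * rxx) / (1 + (n-1) * rxx)
r_new = (3 * 0.5) / (1 + 2 * 0.5)
r_new = 1.5 / 2.0
r_new = 0.75

0.75


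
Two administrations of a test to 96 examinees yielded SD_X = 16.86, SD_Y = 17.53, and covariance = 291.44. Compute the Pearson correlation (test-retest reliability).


r = cov(X,Y) / (SD_X * SD_Y)
r = 291.44 / (16.86 * 17.53)
r = 291.44 / 295.5558
r = 0.9861

0.9861


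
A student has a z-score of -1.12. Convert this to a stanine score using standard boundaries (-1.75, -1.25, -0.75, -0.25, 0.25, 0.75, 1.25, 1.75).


Stanine boundaries: [-1.75, -1.25, -0.75, -0.25, 0.25, 0.75, 1.25, 1.75]
z = -1.12
Check each boundary:
  z >= -1.75 -> could be stanine 2
  z >= -1.25 -> could be stanine 3
  z < -0.75
  z < -0.25
  z < 0.25
  z < 0.75
  z < 1.25
  z < 1.75
Highest qualifying boundary gives stanine = 3

3


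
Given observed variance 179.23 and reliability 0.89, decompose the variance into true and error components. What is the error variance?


var_true = rxx * var_obs = 0.89 * 179.23 = 159.5147
var_error = var_obs - var_true
var_error = 179.23 - 159.5147
var_error = 19.7153

19.7153


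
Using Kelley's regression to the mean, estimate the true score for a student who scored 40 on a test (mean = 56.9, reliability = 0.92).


T_est = rxx * X + (1 - rxx) * mean
T_est = 0.92 * 40 + 0.08 * 56.9
T_est = 36.8 + 4.552
T_est = 41.352

41.352


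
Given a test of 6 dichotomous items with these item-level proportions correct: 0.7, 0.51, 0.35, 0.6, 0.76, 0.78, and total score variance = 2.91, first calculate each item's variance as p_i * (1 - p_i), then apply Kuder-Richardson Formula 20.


For each item, compute p_i * q_i:
  Item 1: 0.7 * 0.3 = 0.21
  Item 2: 0.51 * 0.49 = 0.2499
  Item 3: 0.35 * 0.65 = 0.2275
  Item 4: 0.6 * 0.4 = 0.24
  Item 5: 0.76 * 0.24 = 0.1824
  Item 6: 0.78 * 0.22 = 0.1716
Sum(p_i * q_i) = 0.21 + 0.2499 + 0.2275 + 0.24 + 0.1824 + 0.1716 = 1.2814
KR-20 = (k/(k-1)) * (1 - Sum(p_i*q_i) / Var_total)
= (6/5) * (1 - 1.2814/2.91)
= 1.2 * 0.5597
KR-20 = 0.6716

0.6716


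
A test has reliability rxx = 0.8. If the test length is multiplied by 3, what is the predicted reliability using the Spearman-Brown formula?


r_new = (n * rxx) / (1 + (n-1) * rxx)
r_new = (3 * 0.8) / (1 + 2 * 0.8)
r_new = 2.4 / 2.6
r_new = 0.9231

0.9231


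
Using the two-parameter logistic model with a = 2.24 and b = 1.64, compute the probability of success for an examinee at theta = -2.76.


a*(theta - b) = 2.24 * (-2.76 - 1.64) = -9.856
exp(--9.856) = 19072.4469
P = 1 / (1 + 19072.4469)
P = 0.0001

0.0001


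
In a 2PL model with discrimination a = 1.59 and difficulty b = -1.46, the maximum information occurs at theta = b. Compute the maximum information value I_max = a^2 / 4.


For 2PL, max info at theta = b = -1.46
I_max = a^2 / 4 = 1.59^2 / 4
= 2.5281 / 4
I_max = 0.632

0.632


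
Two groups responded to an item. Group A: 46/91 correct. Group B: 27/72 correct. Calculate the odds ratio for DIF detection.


Odds_A = 46/45 = 1.0222
Odds_B = 27/45 = 0.6
OR = Odds_A / Odds_B = 1.0222 / 0.6
Exactly, OR = (46 * 45) / (45 * 27) = 2070 / 1215
OR = 1.7037

1.7037


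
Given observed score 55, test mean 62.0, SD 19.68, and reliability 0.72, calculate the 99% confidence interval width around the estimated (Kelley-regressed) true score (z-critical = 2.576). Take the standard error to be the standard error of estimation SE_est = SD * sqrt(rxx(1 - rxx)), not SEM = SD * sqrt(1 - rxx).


True score estimate = 0.72*55 + 0.28*62.0 = 56.96
SE_est = SD * sqrt(rxx * (1 - rxx)) = 19.68 * sqrt(0.72 * 0.28) = 19.68 * sqrt(0.2016) = 8.836298
CI = T_est +/- z * SE_est, so width = 2 * z * SE_est = 2 * 2.576 * 8.836298
Width = 45.5246

45.5246


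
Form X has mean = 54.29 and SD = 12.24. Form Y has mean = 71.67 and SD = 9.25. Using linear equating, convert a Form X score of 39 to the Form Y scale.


slope = SD_Y / SD_X = 9.25 / 12.24 ~ 0.7557
intercept = mean_Y - slope * mean_X = 71.67 - (9.25 / 12.24) * 54.29 ~ 30.642
Y = slope * X + intercept. To avoid rounding drift from the rounded slope/intercept, evaluate the equivalent form Y = mean_Y + SD_Y * (X - mean_X) / SD_X at full precision:
Y = 71.67 + 9.25 * (39 - 54.29) / 12.24
Y = 71.67 - 9.25 * 15.29 / 12.24
Y = 71.67 - 141.4325 / 12.24
Y = 71.67 - 11.5549
Y = 60.1151

60.1151


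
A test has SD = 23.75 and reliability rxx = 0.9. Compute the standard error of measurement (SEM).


SEM = SD * sqrt(1 - rxx)
SEM = 23.75 * sqrt(1 - 0.9)
SEM = 23.75 * sqrt(0.1) = 23.75 * 0.316228
SEM = 7.5104

7.5104


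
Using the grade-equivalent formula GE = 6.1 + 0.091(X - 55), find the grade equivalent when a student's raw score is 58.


raw - median = 58 - 55 = 3
slope * diff = 0.091 * 3 = 0.273
GE = 6.1 + 0.273
GE = 6.373

6.373


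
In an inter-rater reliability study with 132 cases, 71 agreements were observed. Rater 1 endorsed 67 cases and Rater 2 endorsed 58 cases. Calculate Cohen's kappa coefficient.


P_o = 71/132 = 0.537879
P_e = (67*58 + 65*74) / 17424 = 0.499082
kappa = (P_o - P_e) / (1 - P_e)
kappa = (0.537879 - 0.499082) / (1 - 0.499082)
kappa = 0.0775

0.0775
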